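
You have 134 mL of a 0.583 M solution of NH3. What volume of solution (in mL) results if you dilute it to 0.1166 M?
Using M₁V₁ = M₂V₂:
0.583 × 134 = 0.1166 × V₂
V₂ = (0.583 × 134) / 0.1166 = 670 mL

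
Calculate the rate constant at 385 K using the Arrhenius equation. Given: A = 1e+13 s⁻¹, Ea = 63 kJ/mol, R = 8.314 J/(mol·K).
2.83e+04 s⁻¹

k = A·exp(-Ea/(R·T)) = 1e+13·exp(-63000/(8.314·385)) = 1e+13·exp(-19.6820) = 1e+13·2.8327e-09 = 2.83e+04 s⁻¹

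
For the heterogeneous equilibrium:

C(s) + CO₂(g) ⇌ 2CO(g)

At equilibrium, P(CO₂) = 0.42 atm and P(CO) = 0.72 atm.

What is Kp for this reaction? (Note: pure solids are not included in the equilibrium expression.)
K_p = 1.234

Solid C is excluded.
Kp = P(CO)²/P(CO₂) = (0.72)²/0.42 = 0.5184/0.42 = 1.234.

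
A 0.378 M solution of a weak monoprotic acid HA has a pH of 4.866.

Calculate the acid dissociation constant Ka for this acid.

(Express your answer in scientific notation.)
K_a = 4.90e-10

[H⁺] = 10^(−pH) = 10^(−4.866) = 1.361e-05 M. For HA ⇌ H⁺ + A⁻, Ka = x²/(C − x) = (1.361e-05)²/(0.378 − 1.361e-05) = 4.90e-10.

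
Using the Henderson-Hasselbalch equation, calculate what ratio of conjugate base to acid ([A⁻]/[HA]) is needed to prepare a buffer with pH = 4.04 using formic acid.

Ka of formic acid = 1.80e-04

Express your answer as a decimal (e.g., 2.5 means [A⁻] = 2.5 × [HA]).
[A⁻]/[HA] = 1.974

pKa = −log(1.80e-04) = 3.7447. pH = pKa + log([A⁻]/[HA]). 4.04 = 3.7447 + log(ratio). log(ratio) = 4.04 − 3.7447 = 0.2953. ratio = 10^(0.2953) = 1.974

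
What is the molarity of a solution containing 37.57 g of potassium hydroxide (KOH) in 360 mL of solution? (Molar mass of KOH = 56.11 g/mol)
Moles of KOH = 37.57 g ÷ 56.11 g/mol = 0.669578 mol
Volume = 360 mL = 0.36 L
Molarity = 0.669578 mol ÷ 0.36 L = 1.86 M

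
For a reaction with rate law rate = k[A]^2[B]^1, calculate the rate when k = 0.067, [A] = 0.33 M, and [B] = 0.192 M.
0.001401 M/s

rate = k·[A]^2·[B]^1 = 0.067·(0.33)^2·(0.192)^1 = 0.067·0.1089·0.192 = 0.001401 M/s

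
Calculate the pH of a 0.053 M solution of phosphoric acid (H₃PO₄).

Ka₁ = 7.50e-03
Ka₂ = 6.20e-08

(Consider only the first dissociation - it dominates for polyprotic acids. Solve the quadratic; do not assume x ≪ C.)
pH = 1.78

x² + Ka₁·x − Ka₁·C = 0 with Ka₁ = 7.50e-03, C = 0.053.
x = (−Ka₁ + √(Ka₁² + 4·Ka₁·C))/2 = 1.6537e-02 M, so pH = 1.78.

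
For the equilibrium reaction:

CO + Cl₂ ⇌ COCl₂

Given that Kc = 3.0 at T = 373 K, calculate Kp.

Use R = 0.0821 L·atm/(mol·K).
K_p = 0.0980

Δn = (moles gaseous products) − (moles gaseous reactants) = -1
T = 373 K; RT = 0.0821 × 373 = 30.6233
Kp = Kc·(RT)^Δn = 3.0 × (30.6233)^-1 = 3.0 × 0.0326549 = 0.0980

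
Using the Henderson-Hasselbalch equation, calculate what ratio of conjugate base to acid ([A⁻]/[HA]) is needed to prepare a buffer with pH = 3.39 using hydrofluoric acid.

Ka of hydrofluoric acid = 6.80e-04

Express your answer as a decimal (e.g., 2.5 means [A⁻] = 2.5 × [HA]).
[A⁻]/[HA] = 1.669

pKa = −log(6.80e-04) = 3.1675. pH = pKa + log([A⁻]/[HA]). 3.39 = 3.1675 + log(ratio). log(ratio) = 3.39 − 3.1675 = 0.2225. ratio = 10^(0.2225) = 1.669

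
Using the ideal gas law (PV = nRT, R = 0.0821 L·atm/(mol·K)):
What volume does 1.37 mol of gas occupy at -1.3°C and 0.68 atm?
T = -1.3°C + 273.15 = 271.85 K
V = nRT/P = (1.37 × 0.0821 × 271.85) / 0.68
V = 44.97 L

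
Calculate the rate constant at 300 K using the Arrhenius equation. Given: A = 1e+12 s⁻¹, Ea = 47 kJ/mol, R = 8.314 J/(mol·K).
6.55e+03 s⁻¹

k = A·exp(-Ea/(R·T)) = 1e+12·exp(-47000/(8.314·300)) = 1e+12·exp(-18.8437) = 1e+12·6.5505e-09 = 6.55e+03 s⁻¹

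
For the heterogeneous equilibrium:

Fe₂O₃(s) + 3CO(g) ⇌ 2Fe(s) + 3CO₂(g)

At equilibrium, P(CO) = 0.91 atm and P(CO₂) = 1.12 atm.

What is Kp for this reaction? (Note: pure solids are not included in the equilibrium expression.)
K_p = 1.864

Solids (Fe₂O₃, Fe) are excluded.
Kp = P(CO₂)³/P(CO)³ = (1.12)³/(0.91)³ = 1.405/0.7536 = 1.864.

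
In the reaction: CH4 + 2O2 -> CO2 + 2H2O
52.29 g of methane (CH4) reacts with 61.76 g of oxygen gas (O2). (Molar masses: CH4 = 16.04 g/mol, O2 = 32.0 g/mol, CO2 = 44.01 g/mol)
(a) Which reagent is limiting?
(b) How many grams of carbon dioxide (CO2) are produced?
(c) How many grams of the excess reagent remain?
(a) O2, (b) 42.47 g, (c) 36.81 g

Moles of CH4 = 52.29 g ÷ 16.04 g/mol = 3.25998 mol
Moles of O2 = 61.76 g ÷ 32.0 g/mol = 1.93 mol
Moles ÷ coefficient: CH4: 3.25998/1 = 3.26, O2: 1.93/2 = 0.965
(a) O2 has the smaller value, so O2 is the limiting reagent.
(b) Moles of CO2 = 1.93 mol O2 × (1/2) = 0.965 mol; mass = 0.965 mol × 44.01 g/mol = 42.47 g
(c) CH4 consumed = 1.93 × (1/2) = 0.965 mol; remaining = 3.25998 − 0.965 = 2.29498 mol; mass = 2.29498 mol × 16.04 g/mol = 36.81 g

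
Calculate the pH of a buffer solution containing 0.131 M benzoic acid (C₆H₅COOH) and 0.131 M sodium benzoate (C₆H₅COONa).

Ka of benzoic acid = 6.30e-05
pH = 4.20

pKa = -log(6.30e-05) = 4.20. pH = pKa + log([A⁻]/[HA]) = 4.20 + log(0.131/0.131)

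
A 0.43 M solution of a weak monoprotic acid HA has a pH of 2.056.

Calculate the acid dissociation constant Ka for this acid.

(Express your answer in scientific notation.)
K_a = 1.83e-04

[H⁺] = 10^(−pH) = 10^(−2.056) = 8.790e-03 M. For HA ⇌ H⁺ + A⁻, Ka = x²/(C − x) = (8.790e-03)²/(0.43 − 8.790e-03) = 1.83e-04.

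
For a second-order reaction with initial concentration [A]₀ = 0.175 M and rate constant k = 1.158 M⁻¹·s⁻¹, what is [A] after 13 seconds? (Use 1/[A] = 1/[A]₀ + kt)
0.0482 M

1/[A] = 1/[A]₀ + k·t = 1/0.175 + (1.158)·(13) = 5.7143 + 15.0540 = 20.7683
[A] = 1/20.7683 = 0.0482 M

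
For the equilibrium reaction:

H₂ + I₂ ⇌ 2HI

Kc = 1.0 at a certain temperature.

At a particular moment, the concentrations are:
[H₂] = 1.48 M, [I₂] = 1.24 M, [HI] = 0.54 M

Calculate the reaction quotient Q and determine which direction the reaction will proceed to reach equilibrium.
Q = 0.159, Q < K, reaction proceeds forward (toward products)

Q = ([HI]^2) / ([H₂] × [I₂])
  = ((0.54)^2) / ((1.48)·(1.24)) = 0.2916/1.8352 = 0.1589
Since Q = 0.1589 < Kc = 1.0, the reaction proceeds forward (toward products) to reach equilibrium.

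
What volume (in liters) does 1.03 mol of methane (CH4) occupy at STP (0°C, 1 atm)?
At STP, 1 mol of gas occupies 22.4 L
Volume = 1.03 mol × 22.4 L/mol = 23.07 L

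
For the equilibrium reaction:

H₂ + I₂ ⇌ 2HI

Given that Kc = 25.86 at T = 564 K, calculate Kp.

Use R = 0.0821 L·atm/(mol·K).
K_p = 25.8600

Δn = (moles gaseous products) − (moles gaseous reactants) = 0
T = 564 K; RT = 0.0821 × 564 = 46.3044
Kp = Kc·(RT)^Δn = 25.86 × (46.3044)^0 = 25.86 × 1 = 25.8600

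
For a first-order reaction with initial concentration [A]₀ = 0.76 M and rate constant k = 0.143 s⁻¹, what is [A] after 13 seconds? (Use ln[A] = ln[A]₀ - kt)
0.1184 M

ln[A] = ln[A]₀ - k·t = ln(0.76) - (0.143)·(13) = -0.2744 - 1.8590 = -2.1334
[A] = e^(-2.1334) = 0.1184 M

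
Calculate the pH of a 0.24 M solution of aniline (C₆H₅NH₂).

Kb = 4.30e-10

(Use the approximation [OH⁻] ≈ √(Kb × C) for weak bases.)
pH = 9.01

[OH⁻] = √(Kb × C) = √(4.30e-10 × 0.24) = 1.0159e-05. pOH = 4.99, pH = 14 - pOH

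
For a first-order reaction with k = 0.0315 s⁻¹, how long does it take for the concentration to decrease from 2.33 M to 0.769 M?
35.19 s

From ln[A] = ln[A]₀ - k·t: t = ln([A]₀/[A])/k = ln(2.33/0.769)/0.0315 = ln(3.0299)/0.0315 = 1.1085/0.0315 = 35.19 s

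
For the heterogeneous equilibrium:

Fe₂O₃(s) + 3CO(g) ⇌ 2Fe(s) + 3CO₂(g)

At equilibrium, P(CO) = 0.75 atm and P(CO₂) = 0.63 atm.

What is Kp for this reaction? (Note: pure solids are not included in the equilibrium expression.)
K_p = 0.593

Solids (Fe₂O₃, Fe) are excluded.
Kp = P(CO₂)³/P(CO)³ = (0.63)³/(0.75)³ = 0.25/0.4219 = 0.593.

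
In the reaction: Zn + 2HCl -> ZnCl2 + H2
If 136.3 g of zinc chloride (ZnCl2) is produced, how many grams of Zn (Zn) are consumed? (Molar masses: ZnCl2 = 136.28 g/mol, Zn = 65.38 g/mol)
Moles of ZnCl2 = 136.3 g ÷ 136.28 g/mol = 1.00015 mol
Mole ratio: 1 mol Zn / 1 mol ZnCl2
Moles of Zn = 1.00015 × (1/1) = 1.00015 mol
Mass of Zn = 1.00015 mol × 65.38 g/mol = 65.39 g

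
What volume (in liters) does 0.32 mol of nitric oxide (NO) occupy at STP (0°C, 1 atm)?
At STP, 1 mol of gas occupies 22.4 L
Volume = 0.32 mol × 22.4 L/mol = 7.17 L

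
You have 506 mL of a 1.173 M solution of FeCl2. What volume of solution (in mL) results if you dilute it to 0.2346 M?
Using M₁V₁ = M₂V₂:
1.173 × 506 = 0.2346 × V₂
V₂ = (1.173 × 506) / 0.2346 = 2530 mL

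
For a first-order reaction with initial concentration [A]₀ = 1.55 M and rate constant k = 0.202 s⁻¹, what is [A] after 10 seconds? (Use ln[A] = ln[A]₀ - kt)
0.2056 M

ln[A] = ln[A]₀ - k·t = ln(1.55) - (0.202)·(10) = 0.4383 - 2.0200 = -1.5817
[A] = e^(-1.5817) = 0.2056 M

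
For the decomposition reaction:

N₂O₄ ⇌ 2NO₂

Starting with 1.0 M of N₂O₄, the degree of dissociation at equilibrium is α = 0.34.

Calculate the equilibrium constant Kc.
K_c = 0.7006

x = α·[A]₀ = 0.34 × 1.0 = 0.34 M dissociated.
At eq: [N₂O₄] = 1.0 − 0.34 = 0.66 M; [NO₂] = 2x = 0.68 M.
Kc = [NO₂]²/[N₂O₄] = (0.68)²/0.66 = 0.7006.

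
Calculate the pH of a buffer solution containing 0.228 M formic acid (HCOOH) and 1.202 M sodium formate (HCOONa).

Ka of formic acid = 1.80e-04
pH = 4.47

pKa = -log(1.80e-04) = 3.74. pH = pKa + log([A⁻]/[HA]) = 3.74 + log(1.202/0.228)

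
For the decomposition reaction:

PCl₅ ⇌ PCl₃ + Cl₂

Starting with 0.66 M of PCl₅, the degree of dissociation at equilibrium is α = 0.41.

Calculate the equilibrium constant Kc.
K_c = 0.1880

x = α·[A]₀ = 0.41 × 0.66 = 0.2706 M dissociated.
At eq: [PCl₅] = 0.66 − 0.2706 = 0.3894 M; [PCl₃] = [Cl₂] = x = 0.2706 M.
Kc = [PCl₃][Cl₂]/[PCl₅] = (0.2706)²/0.3894 = 0.188.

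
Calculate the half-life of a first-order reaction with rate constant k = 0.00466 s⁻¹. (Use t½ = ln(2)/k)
148.74 s

t½ = ln(2)/k = 0.6931/0.00466 = 148.74 s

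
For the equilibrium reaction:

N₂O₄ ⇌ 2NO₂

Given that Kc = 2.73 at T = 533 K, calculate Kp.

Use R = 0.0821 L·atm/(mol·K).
K_p = 119.4629

Δn = (moles gaseous products) − (moles gaseous reactants) = 1
T = 533 K; RT = 0.0821 × 533 = 43.7593
Kp = Kc·(RT)^Δn = 2.73 × (43.7593)^1 = 2.73 × 43.7593 = 119.4629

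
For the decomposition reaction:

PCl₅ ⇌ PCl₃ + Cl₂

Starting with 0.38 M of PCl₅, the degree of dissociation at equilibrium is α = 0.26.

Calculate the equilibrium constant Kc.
K_c = 0.0347

x = α·[A]₀ = 0.26 × 0.38 = 0.0988 M dissociated.
At eq: [PCl₅] = 0.38 − 0.0988 = 0.2812 M; [PCl₃] = [Cl₂] = x = 0.0988 M.
Kc = [PCl₃][Cl₂]/[PCl₅] = (0.0988)²/0.2812 = 0.03471.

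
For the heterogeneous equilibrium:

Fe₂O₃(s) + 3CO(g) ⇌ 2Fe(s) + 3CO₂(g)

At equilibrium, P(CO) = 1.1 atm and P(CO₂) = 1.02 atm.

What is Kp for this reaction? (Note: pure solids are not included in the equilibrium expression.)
K_p = 0.797

Solids (Fe₂O₃, Fe) are excluded.
Kp = P(CO₂)³/P(CO)³ = (1.02)³/(1.1)³ = 1.061/1.331 = 0.797.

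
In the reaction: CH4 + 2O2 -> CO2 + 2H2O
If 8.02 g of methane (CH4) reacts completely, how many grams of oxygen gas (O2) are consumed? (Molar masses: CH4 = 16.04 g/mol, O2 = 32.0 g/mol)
Moles of CH4 = 8.02 g ÷ 16.04 g/mol = 0.5 mol
Mole ratio: 2 mol O2 / 1 mol CH4
Moles of O2 = 0.5 × (2/1) = 1 mol
Mass of O2 = 1 mol × 32.0 g/mol = 32 g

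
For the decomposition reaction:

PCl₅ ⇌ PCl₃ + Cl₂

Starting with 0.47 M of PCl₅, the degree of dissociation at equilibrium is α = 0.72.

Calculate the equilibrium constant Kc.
K_c = 0.8702

x = α·[A]₀ = 0.72 × 0.47 = 0.3384 M dissociated.
At eq: [PCl₅] = 0.47 − 0.3384 = 0.1316 M; [PCl₃] = [Cl₂] = x = 0.3384 M.
Kc = [PCl₃][Cl₂]/[PCl₅] = (0.3384)²/0.1316 = 0.8702.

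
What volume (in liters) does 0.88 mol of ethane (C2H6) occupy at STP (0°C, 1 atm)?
At STP, 1 mol of gas occupies 22.4 L
Volume = 0.88 mol × 22.4 L/mol = 19.71 L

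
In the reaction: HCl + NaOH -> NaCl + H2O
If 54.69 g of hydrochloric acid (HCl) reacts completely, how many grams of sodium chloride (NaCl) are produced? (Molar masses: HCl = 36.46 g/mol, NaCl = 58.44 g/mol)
Moles of HCl = 54.69 g ÷ 36.46 g/mol = 1.5 mol
Mole ratio: 1 mol NaCl / 1 mol HCl
Moles of NaCl = 1.5 × (1/1) = 1.5 mol
Mass of NaCl = 1.5 mol × 58.44 g/mol = 87.66 g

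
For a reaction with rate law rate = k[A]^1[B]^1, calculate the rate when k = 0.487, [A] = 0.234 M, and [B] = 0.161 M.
0.01835 M/s

rate = k·[A]^1·[B]^1 = 0.487·(0.234)^1·(0.161)^1 = 0.487·0.234·0.161 = 0.01835 M/s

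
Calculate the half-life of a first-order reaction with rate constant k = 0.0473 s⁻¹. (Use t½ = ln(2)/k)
14.65 s

t½ = ln(2)/k = 0.6931/0.0473 = 14.65 s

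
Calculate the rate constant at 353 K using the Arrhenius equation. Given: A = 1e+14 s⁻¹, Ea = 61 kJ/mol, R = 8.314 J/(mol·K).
9.40e+04 s⁻¹

k = A·exp(-Ea/(R·T)) = 1e+14·exp(-61000/(8.314·353)) = 1e+14·exp(-20.7848) = 1e+14·9.4035e-10 = 9.40e+04 s⁻¹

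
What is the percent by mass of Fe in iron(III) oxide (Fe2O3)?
Mass of Fe in formula = 55.85 × 2 = 111.7 g/mol
Molar mass = 159.7 g/mol
% Fe = (111.7/159.7) × 100% = 69.94%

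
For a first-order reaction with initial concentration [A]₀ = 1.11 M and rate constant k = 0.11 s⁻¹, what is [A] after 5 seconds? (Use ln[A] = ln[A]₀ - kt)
0.6404 M

ln[A] = ln[A]₀ - k·t = ln(1.11) - (0.11)·(5) = 0.1044 - 0.5500 = -0.4456
[A] = e^(-0.4456) = 0.6404 M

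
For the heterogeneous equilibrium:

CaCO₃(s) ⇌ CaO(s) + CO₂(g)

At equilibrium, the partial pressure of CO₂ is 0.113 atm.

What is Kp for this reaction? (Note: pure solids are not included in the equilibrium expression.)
K_p = 0.113

Solids (CaCO₃, CaO) have activity 1 and are excluded.
Kp = P(CO₂) = 0.113.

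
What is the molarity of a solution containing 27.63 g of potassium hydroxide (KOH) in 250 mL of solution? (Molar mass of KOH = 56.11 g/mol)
Moles of KOH = 27.63 g ÷ 56.11 g/mol = 0.492426 mol
Volume = 250 mL = 0.25 L
Molarity = 0.492426 mol ÷ 0.25 L = 1.97 M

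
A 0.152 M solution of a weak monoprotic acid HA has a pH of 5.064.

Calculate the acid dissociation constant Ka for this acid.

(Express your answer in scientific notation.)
K_a = 4.90e-10

[H⁺] = 10^(−pH) = 10^(−5.064) = 8.630e-06 M. For HA ⇌ H⁺ + A⁻, Ka = x²/(C − x) = (8.630e-06)²/(0.152 − 8.630e-06) = 4.90e-10.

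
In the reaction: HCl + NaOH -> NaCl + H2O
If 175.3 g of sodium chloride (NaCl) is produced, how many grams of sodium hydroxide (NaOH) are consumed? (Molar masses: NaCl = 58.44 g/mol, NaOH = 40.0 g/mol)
Moles of NaCl = 175.3 g ÷ 58.44 g/mol = 2.99966 mol
Mole ratio: 1 mol NaOH / 1 mol NaCl
Moles of NaOH = 2.99966 × (1/1) = 2.99966 mol
Mass of NaOH = 2.99966 mol × 40.0 g/mol = 120 g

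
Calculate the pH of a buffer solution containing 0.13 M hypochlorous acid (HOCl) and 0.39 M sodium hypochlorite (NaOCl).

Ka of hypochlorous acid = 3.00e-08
pH = 8.00

pKa = -log(3.00e-08) = 7.52. pH = pKa + log([A⁻]/[HA]) = 7.52 + log(0.39/0.13)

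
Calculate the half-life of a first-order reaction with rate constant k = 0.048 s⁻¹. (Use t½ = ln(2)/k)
14.44 s

t½ = ln(2)/k = 0.6931/0.048 = 14.44 s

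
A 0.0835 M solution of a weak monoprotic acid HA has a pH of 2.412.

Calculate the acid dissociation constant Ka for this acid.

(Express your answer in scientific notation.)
K_a = 1.88e-04

[H⁺] = 10^(−pH) = 10^(−2.412) = 3.873e-03 M. For HA ⇌ H⁺ + A⁻, Ka = x²/(C − x) = (3.873e-03)²/(0.0835 − 3.873e-03) = 1.88e-04.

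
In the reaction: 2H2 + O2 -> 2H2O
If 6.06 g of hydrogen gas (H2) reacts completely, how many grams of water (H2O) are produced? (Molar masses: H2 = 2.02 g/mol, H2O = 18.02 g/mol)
Moles of H2 = 6.06 g ÷ 2.02 g/mol = 3 mol
Mole ratio: 2 mol H2O / 2 mol H2
Moles of H2O = 3 × (2/2) = 3 mol
Mass of H2O = 3 mol × 18.02 g/mol = 54.06 g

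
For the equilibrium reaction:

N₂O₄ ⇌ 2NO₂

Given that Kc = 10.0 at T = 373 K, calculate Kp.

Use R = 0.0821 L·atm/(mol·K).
K_p = 306.2330

Δn = (moles gaseous products) − (moles gaseous reactants) = 1
T = 373 K; RT = 0.0821 × 373 = 30.6233
Kp = Kc·(RT)^Δn = 10.0 × (30.6233)^1 = 10.0 × 30.6233 = 306.2330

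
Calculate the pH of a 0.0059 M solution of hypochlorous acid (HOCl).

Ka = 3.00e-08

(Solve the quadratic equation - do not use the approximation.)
pH = 4.88

x² + Ka×x - Ka×C = 0. Using quadratic formula: [H⁺] = 1.3289e-05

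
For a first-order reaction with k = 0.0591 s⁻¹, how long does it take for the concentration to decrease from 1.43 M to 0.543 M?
16.38 s

From ln[A] = ln[A]₀ - k·t: t = ln([A]₀/[A])/k = ln(1.43/0.543)/0.0591 = ln(2.6335)/0.0591 = 0.9683/0.0591 = 16.38 s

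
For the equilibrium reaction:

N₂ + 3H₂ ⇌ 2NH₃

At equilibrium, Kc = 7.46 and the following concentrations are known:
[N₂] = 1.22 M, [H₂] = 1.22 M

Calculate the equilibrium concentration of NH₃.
[NH₃] = 4.0653 M

Kc = ([NH₃]^2) / ([N₂] × [H₂]^3) = 7.46
[NH₃]^2 = Kc · (reactant terms)/(other product terms) = 7.46 · 2.2153 / 1 = 16.526
[NH₃] = (16.526)^(1/2) = 4.0653 M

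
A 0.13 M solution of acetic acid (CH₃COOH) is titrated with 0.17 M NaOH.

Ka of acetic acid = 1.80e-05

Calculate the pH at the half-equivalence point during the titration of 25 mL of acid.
pH = pKa = 4.74

At the half-equivalence point, [HA] = [A⁻], so by Henderson–Hasselbalch pH = pKa + log(1) = pKa.
pKa = −log(1.80e-05) = 4.74.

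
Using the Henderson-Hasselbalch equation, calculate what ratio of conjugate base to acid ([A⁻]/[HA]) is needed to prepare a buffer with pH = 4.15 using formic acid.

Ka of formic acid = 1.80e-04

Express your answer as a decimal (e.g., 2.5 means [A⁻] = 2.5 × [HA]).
[A⁻]/[HA] = 2.543

pKa = −log(1.80e-04) = 3.7447. pH = pKa + log([A⁻]/[HA]). 4.15 = 3.7447 + log(ratio). log(ratio) = 4.15 − 3.7447 = 0.4053. ratio = 10^(0.4053) = 2.543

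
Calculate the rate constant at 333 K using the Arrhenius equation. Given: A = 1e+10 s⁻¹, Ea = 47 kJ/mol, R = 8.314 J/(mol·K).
4.24e+02 s⁻¹

k = A·exp(-Ea/(R·T)) = 1e+10·exp(-47000/(8.314·333)) = 1e+10·exp(-16.9763) = 1e+10·4.2391e-08 = 4.24e+02 s⁻¹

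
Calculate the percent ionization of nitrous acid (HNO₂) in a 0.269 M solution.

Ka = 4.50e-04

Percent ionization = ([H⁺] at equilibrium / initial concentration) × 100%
Percent ionization = 4.01%

Let x = [H⁺]. Ka = x²/(C - x) ⇒ x² + (4.50e-04)x - (4.50e-04)(0.269) = 0. x = 1.0780e-02. Percent = (1.0780e-02/0.269) × 100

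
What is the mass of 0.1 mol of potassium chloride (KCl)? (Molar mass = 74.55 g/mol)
Mass = 0.1 mol × 74.55 g/mol = 7.455 g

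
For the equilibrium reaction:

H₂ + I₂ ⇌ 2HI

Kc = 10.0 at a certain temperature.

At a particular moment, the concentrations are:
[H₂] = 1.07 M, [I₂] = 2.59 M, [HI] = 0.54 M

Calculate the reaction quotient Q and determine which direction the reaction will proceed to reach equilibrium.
Q = 0.105, Q < K, reaction proceeds forward (toward products)

Q = ([HI]^2) / ([H₂] × [I₂])
  = ((0.54)^2) / ((1.07)·(2.59)) = 0.2916/2.7713 = 0.1052
Since Q = 0.1052 < Kc = 10.0, the reaction proceeds forward (toward products) to reach equilibrium.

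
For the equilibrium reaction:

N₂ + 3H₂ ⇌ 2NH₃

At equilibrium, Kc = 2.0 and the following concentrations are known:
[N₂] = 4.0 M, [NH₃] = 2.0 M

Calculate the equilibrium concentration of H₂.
[H₂] = 0.7937 M

Kc = ([NH₃]^2) / ([N₂] × [H₂]^3) = 2.0
[H₂]^3 = (product terms)/(Kc · other reactant terms) = 4 / (2.0 · 4) = 0.5
[H₂] = (0.5)^(1/3) = 0.7937 M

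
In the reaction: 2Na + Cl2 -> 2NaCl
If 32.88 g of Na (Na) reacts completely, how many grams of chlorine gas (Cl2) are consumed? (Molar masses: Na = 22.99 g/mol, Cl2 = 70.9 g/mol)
Moles of Na = 32.88 g ÷ 22.99 g/mol = 1.43019 mol
Mole ratio: 1 mol Cl2 / 2 mol Na
Moles of Cl2 = 1.43019 × (1/2) = 0.715094 mol
Mass of Cl2 = 0.715094 mol × 70.9 g/mol = 50.7 g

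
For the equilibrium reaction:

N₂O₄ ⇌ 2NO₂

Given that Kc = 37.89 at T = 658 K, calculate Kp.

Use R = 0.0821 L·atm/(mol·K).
K_p = 2.05e+03

Δn = (moles gaseous products) − (moles gaseous reactants) = 1
T = 658 K; RT = 0.0821 × 658 = 54.0218
Kp = Kc·(RT)^Δn = 37.89 × (54.0218)^1 = 37.89 × 54.0218 = 2.05e+03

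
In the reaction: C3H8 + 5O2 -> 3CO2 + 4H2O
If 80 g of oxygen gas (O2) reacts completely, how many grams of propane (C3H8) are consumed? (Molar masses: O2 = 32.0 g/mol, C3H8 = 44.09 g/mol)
Moles of O2 = 80 g ÷ 32.0 g/mol = 2.5 mol
Mole ratio: 1 mol C3H8 / 5 mol O2
Moles of C3H8 = 2.5 × (1/5) = 0.5 mol
Mass of C3H8 = 0.5 mol × 44.09 g/mol = 22.05 g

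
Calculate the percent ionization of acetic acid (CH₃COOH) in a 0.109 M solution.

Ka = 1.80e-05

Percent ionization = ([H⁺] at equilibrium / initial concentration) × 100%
Percent ionization = 1.28%

Let x = [H⁺]. Ka = x²/(C - x) ⇒ x² + (1.80e-05)x - (1.80e-05)(0.109) = 0. x = 1.3917e-03. Percent = (1.3917e-03/0.109) × 100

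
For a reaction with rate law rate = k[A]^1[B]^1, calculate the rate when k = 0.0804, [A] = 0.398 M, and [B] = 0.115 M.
0.00368 M/s

rate = k·[A]^1·[B]^1 = 0.0804·(0.398)^1·(0.115)^1 = 0.0804·0.398·0.115 = 0.00368 M/s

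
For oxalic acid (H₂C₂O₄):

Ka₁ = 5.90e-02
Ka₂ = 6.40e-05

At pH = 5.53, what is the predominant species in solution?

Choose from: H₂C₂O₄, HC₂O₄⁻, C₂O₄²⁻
C₂O₄²⁻

pKa1 = 1.23, pKa2 = 4.19. Each pKa is the crossover between adjacent species; pH = 5.53 lies in the region where C₂O₄²⁻ predominates.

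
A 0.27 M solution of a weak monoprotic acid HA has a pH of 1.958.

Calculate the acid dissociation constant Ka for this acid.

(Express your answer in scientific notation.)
K_a = 4.69e-04

[H⁺] = 10^(−pH) = 10^(−1.958) = 1.102e-02 M. For HA ⇌ H⁺ + A⁻, Ka = x²/(C − x) = (1.102e-02)²/(0.27 − 1.102e-02) = 4.69e-04.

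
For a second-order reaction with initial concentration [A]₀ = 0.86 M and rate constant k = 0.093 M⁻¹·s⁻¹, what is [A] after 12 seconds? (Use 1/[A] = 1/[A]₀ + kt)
0.4388 M

1/[A] = 1/[A]₀ + k·t = 1/0.86 + (0.093)·(12) = 1.1628 + 1.1160 = 2.2788
[A] = 1/2.2788 = 0.4388 M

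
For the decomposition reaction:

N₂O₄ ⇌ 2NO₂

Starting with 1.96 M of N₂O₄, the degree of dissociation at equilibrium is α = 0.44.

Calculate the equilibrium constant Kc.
K_c = 2.7104

x = α·[A]₀ = 0.44 × 1.96 = 0.8624 M dissociated.
At eq: [N₂O₄] = 1.96 − 0.8624 = 1.098 M; [NO₂] = 2x = 1.725 M.
Kc = [NO₂]²/[N₂O₄] = (1.725)²/1.098 = 2.71.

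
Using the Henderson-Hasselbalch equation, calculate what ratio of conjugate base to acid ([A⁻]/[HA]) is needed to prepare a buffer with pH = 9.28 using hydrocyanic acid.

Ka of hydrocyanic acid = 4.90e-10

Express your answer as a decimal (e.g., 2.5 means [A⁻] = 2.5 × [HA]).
[A⁻]/[HA] = 0.934

pKa = −log(4.90e-10) = 9.3098. pH = pKa + log([A⁻]/[HA]). 9.28 = 9.3098 + log(ratio). log(ratio) = 9.28 − 9.3098 = -0.0298. ratio = 10^(-0.0298) = 0.934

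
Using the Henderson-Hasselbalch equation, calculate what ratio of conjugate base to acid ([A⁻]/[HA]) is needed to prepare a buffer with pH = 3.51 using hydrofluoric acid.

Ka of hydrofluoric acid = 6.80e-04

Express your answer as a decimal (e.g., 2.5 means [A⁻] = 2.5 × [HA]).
[A⁻]/[HA] = 2.200

pKa = −log(6.80e-04) = 3.1675. pH = pKa + log([A⁻]/[HA]). 3.51 = 3.1675 + log(ratio). log(ratio) = 3.51 − 3.1675 = 0.3425. ratio = 10^(0.3425) = 2.200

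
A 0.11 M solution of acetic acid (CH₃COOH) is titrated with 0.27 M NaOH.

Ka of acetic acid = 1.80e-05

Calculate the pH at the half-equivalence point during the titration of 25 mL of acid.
pH = pKa = 4.74

At the half-equivalence point, [HA] = [A⁻], so by Henderson–Hasselbalch pH = pKa + log(1) = pKa.
pKa = −log(1.80e-05) = 4.74.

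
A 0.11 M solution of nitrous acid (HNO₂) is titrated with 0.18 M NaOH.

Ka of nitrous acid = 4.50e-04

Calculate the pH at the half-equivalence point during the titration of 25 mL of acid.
pH = pKa = 3.35

At the half-equivalence point, [HA] = [A⁻], so by Henderson–Hasselbalch pH = pKa + log(1) = pKa.
pKa = −log(4.50e-04) = 3.35.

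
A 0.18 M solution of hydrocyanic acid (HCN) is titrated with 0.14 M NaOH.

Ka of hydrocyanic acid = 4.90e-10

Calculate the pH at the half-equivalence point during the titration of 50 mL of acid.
pH = pKa = 9.31

At the half-equivalence point, [HA] = [A⁻], so by Henderson–Hasselbalch pH = pKa + log(1) = pKa.
pKa = −log(4.90e-10) = 9.31.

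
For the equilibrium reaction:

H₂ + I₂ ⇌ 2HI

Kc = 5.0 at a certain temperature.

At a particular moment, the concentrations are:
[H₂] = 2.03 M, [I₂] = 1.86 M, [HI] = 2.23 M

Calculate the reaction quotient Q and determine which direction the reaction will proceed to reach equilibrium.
Q = 1.317, Q < K, reaction proceeds forward (toward products)

Q = ([HI]^2) / ([H₂] × [I₂])
  = ((2.23)^2) / ((2.03)·(1.86)) = 4.9729/3.7758 = 1.317
Since Q = 1.317 < Kc = 5.0, the reaction proceeds forward (toward products) to reach equilibrium.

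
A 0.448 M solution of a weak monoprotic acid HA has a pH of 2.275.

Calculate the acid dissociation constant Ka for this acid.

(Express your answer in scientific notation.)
K_a = 6.37e-05

[H⁺] = 10^(−pH) = 10^(−2.275) = 5.309e-03 M. For HA ⇌ H⁺ + A⁻, Ka = x²/(C − x) = (5.309e-03)²/(0.448 − 5.309e-03) = 6.37e-05.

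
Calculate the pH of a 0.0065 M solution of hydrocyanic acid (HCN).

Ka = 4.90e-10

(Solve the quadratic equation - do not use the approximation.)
pH = 5.75

x² + Ka×x - Ka×C = 0. Using quadratic formula: [H⁺] = 1.7844e-06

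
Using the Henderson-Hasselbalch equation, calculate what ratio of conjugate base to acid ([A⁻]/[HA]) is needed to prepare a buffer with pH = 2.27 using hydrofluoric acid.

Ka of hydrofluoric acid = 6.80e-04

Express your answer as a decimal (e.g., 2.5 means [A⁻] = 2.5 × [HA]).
[A⁻]/[HA] = 0.127

pKa = −log(6.80e-04) = 3.1675. pH = pKa + log([A⁻]/[HA]). 2.27 = 3.1675 + log(ratio). log(ratio) = 2.27 − 3.1675 = -0.8975. ratio = 10^(-0.8975) = 0.127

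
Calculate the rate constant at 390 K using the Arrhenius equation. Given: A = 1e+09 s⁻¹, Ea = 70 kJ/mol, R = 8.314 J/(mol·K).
4.21e-01 s⁻¹

k = A·exp(-Ea/(R·T)) = 1e+09·exp(-70000/(8.314·390)) = 1e+09·exp(-21.5885) = 1e+09·4.2093e-10 = 4.21e-01 s⁻¹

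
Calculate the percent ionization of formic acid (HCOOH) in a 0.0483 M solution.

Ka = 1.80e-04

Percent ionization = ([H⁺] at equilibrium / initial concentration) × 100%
Percent ionization = 5.92%

Let x = [H⁺]. Ka = x²/(C - x) ⇒ x² + (1.80e-04)x - (1.80e-04)(0.0483) = 0. x = 2.8599e-03. Percent = (2.8599e-03/0.0483) × 100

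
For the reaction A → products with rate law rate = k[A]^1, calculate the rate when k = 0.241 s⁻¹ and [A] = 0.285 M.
0.06868 M/s

rate = k·[A]^1 = 0.241·(0.285)^1 = 0.241·0.285 = 0.06868 M/s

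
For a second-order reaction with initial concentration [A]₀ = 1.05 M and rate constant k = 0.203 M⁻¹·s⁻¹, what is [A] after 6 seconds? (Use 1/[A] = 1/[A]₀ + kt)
0.4607 M

1/[A] = 1/[A]₀ + k·t = 1/1.05 + (0.203)·(6) = 0.9524 + 1.2180 = 2.1704
[A] = 1/2.1704 = 0.4607 M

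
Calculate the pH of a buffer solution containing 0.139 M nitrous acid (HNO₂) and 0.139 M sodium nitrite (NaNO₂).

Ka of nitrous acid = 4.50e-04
pH = 3.35

pKa = -log(4.50e-04) = 3.35. pH = pKa + log([A⁻]/[HA]) = 3.35 + log(0.139/0.139)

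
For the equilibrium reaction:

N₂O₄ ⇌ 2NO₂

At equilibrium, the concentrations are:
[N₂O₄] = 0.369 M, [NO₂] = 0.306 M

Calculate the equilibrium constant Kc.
K_c = 0.2538

Kc = ([NO₂]^2) / ([N₂O₄])
   = ((0.306)^2) / ((0.369))
   = 0.093636 / 0.369 = 0.2538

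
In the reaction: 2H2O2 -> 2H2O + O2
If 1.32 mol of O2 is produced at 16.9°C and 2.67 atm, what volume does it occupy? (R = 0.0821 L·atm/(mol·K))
T = 16.9°C + 273.15 = 290.05 K
V = nRT/P = (1.32 × 0.0821 × 290.05) / 2.67
V = 11.77 L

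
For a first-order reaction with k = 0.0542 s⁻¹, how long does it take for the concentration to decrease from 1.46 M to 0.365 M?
25.58 s

From ln[A] = ln[A]₀ - k·t: t = ln([A]₀/[A])/k = ln(1.46/0.365)/0.0542 = ln(4.0000)/0.0542 = 1.3863/0.0542 = 25.58 s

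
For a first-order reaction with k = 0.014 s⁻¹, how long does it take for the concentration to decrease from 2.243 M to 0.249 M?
157.01 s

From ln[A] = ln[A]₀ - k·t: t = ln([A]₀/[A])/k = ln(2.243/0.249)/0.014 = ln(9.0080)/0.014 = 2.1981/0.014 = 157.01 s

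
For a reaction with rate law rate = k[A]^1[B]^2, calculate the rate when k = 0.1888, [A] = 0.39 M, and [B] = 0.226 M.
0.003761 M/s

rate = k·[A]^1·[B]^2 = 0.1888·(0.39)^1·(0.226)^2 = 0.1888·0.39·0.051076 = 0.003761 M/s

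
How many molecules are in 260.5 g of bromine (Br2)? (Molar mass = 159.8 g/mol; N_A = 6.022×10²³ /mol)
Moles = 260.5 g ÷ 159.8 g/mol = 1.63016 mol
Molecules = 1.63016 mol × 6.022×10²³ /mol = 9.817e+23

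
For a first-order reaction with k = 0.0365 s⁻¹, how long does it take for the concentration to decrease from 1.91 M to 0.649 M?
29.57 s

From ln[A] = ln[A]₀ - k·t: t = ln([A]₀/[A])/k = ln(1.91/0.649)/0.0365 = ln(2.9430)/0.0365 = 1.0794/0.0365 = 29.57 s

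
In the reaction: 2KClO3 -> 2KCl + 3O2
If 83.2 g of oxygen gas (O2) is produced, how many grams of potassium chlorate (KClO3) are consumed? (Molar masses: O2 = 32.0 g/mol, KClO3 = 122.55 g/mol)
Moles of O2 = 83.2 g ÷ 32.0 g/mol = 2.6 mol
Mole ratio: 2 mol KClO3 / 3 mol O2
Moles of KClO3 = 2.6 × (2/3) = 1.73333 mol
Mass of KClO3 = 1.73333 mol × 122.55 g/mol = 212.4 g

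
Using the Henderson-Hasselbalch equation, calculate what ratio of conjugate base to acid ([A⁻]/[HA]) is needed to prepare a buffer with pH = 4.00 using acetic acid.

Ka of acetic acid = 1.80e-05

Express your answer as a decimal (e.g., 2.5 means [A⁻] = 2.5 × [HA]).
[A⁻]/[HA] = 0.180

pKa = −log(1.80e-05) = 4.7447. pH = pKa + log([A⁻]/[HA]). 4.00 = 4.7447 + log(ratio). log(ratio) = 4.00 − 4.7447 = -0.7447. ratio = 10^(-0.7447) = 0.180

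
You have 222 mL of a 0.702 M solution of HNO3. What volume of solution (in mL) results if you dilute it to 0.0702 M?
Using M₁V₁ = M₂V₂:
0.702 × 222 = 0.0702 × V₂
V₂ = (0.702 × 222) / 0.0702 = 2220 mL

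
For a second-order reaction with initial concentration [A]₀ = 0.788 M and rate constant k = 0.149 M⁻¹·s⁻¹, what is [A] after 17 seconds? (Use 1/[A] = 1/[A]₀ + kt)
0.2630 M

1/[A] = 1/[A]₀ + k·t = 1/0.788 + (0.149)·(17) = 1.2690 + 2.5330 = 3.8020
[A] = 1/3.8020 = 0.2630 M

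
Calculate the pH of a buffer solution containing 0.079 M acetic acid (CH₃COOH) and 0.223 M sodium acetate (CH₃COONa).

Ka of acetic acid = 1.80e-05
pH = 5.20

pKa = -log(1.80e-05) = 4.74. pH = pKa + log([A⁻]/[HA]) = 4.74 + log(0.223/0.079)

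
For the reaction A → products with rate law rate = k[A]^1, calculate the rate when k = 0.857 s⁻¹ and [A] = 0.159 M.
0.1363 M/s

rate = k·[A]^1 = 0.857·(0.159)^1 = 0.857·0.159 = 0.1363 M/s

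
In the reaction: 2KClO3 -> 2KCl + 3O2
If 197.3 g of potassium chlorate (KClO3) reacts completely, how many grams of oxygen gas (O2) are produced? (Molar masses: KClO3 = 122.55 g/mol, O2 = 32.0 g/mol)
Moles of KClO3 = 197.3 g ÷ 122.55 g/mol = 1.60996 mol
Mole ratio: 3 mol O2 / 2 mol KClO3
Moles of O2 = 1.60996 × (3/2) = 2.41493 mol
Mass of O2 = 2.41493 mol × 32.0 g/mol = 77.28 g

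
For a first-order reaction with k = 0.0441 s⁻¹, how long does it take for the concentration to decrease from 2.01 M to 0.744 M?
22.54 s

From ln[A] = ln[A]₀ - k·t: t = ln([A]₀/[A])/k = ln(2.01/0.744)/0.0441 = ln(2.7016)/0.0441 = 0.9938/0.0441 = 22.54 s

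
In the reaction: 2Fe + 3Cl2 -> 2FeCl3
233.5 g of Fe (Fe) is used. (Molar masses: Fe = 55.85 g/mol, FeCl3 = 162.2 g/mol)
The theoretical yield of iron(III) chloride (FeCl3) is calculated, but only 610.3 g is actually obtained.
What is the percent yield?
Moles of Fe = 233.5 g ÷ 55.85 g/mol = 4.18084 mol
Mole ratio: 2 mol FeCl3 / 2 mol Fe
Moles of FeCl3 = 4.18084 × (2/2) = 4.18084 mol
Theoretical yield = 4.18084 mol × 162.2 g/mol = 678.13 g
Actual yield = 610.3 g
Percent yield = (610.3 / 678.13) × 100% = 90.0%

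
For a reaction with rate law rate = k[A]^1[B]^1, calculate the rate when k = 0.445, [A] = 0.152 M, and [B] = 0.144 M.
0.00974 M/s

rate = k·[A]^1·[B]^1 = 0.445·(0.152)^1·(0.144)^1 = 0.445·0.152·0.144 = 0.00974 M/s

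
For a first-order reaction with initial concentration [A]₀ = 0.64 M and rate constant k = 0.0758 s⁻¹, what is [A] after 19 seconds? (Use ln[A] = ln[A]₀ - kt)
0.1516 M

ln[A] = ln[A]₀ - k·t = ln(0.64) - (0.0758)·(19) = -0.4463 - 1.4402 = -1.8865
[A] = e^(-1.8865) = 0.1516 M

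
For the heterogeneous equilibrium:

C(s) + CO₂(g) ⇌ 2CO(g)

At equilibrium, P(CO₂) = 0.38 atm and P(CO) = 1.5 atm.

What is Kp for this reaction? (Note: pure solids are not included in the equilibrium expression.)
K_p = 5.921

Solid C is excluded.
Kp = P(CO)²/P(CO₂) = (1.5)²/0.38 = 2.25/0.38 = 5.921.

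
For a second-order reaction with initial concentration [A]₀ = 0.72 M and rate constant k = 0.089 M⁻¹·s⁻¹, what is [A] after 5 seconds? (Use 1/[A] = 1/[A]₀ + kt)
0.5453 M

1/[A] = 1/[A]₀ + k·t = 1/0.72 + (0.089)·(5) = 1.3889 + 0.4450 = 1.8339
[A] = 1/1.8339 = 0.5453 M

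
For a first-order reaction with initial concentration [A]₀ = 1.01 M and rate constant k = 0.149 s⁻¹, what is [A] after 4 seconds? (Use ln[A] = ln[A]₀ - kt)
0.5565 M

ln[A] = ln[A]₀ - k·t = ln(1.01) - (0.149)·(4) = 0.0100 - 0.5960 = -0.5860
[A] = e^(-0.5860) = 0.5565 M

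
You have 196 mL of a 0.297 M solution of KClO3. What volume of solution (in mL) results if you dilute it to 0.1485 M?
Using M₁V₁ = M₂V₂:
0.297 × 196 = 0.1485 × V₂
V₂ = (0.297 × 196) / 0.1485 = 392 mL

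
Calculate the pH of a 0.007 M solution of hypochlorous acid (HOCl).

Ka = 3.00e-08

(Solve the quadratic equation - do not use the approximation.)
pH = 4.84

x² + Ka×x - Ka×C = 0. Using quadratic formula: [H⁺] = 1.4476e-05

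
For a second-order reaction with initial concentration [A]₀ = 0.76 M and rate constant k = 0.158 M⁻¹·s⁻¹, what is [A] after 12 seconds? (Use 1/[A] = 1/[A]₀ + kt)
0.3114 M

1/[A] = 1/[A]₀ + k·t = 1/0.76 + (0.158)·(12) = 1.3158 + 1.8960 = 3.2118
[A] = 1/3.2118 = 0.3114 M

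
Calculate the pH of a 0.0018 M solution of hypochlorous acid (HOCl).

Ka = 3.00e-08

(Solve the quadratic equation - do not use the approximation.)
pH = 5.13

x² + Ka×x - Ka×C = 0. Using quadratic formula: [H⁺] = 7.3335e-06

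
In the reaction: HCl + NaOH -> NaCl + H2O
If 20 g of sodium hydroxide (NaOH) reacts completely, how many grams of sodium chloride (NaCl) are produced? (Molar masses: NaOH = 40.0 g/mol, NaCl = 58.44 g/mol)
Moles of NaOH = 20 g ÷ 40.0 g/mol = 0.5 mol
Mole ratio: 1 mol NaCl / 1 mol NaOH
Moles of NaCl = 0.5 × (1/1) = 0.5 mol
Mass of NaCl = 0.5 mol × 58.44 g/mol = 29.22 g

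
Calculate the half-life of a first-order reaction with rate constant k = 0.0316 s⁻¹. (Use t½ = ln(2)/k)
21.94 s

t½ = ln(2)/k = 0.6931/0.0316 = 21.94 s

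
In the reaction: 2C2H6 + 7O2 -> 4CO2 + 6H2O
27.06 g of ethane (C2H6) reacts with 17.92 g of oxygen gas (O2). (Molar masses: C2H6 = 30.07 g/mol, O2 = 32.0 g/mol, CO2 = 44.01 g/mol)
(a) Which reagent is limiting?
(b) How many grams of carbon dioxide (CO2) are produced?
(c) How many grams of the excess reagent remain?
(a) O2, (b) 14.08 g, (c) 22.25 g

Moles of C2H6 = 27.06 g ÷ 30.07 g/mol = 0.8999 mol
Moles of O2 = 17.92 g ÷ 32.0 g/mol = 0.56 mol
Moles ÷ coefficient: C2H6: 0.8999/2 = 0.45, O2: 0.56/7 = 0.08
(a) O2 has the smaller value, so O2 is the limiting reagent.
(b) Moles of CO2 = 0.56 mol O2 × (4/7) = 0.32 mol; mass = 0.32 mol × 44.01 g/mol = 14.08 g
(c) C2H6 consumed = 0.56 × (2/7) = 0.16 mol; remaining = 0.8999 − 0.16 = 0.7399 mol; mass = 0.7399 mol × 30.07 g/mol = 22.25 g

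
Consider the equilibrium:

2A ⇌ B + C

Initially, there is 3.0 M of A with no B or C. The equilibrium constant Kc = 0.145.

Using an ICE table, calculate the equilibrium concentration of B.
[B] = 0.648 M

ICE: [A] = 3.0 − 2x, [B] = [C] = x.
Kc = x²/(3.0 − 2x)² = 0.145 ⇒ √Kc = x/(3.0 − 2x).
x = √0.145·3.0/(1 + 2√0.145) = 0.38079·3.0/1.7616 = 0.64849.
[B] = x = 0.648 M.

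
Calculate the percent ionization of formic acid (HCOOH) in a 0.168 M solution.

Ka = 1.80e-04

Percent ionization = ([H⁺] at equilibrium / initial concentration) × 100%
Percent ionization = 3.22%

Let x = [H⁺]. Ka = x²/(C - x) ⇒ x² + (1.80e-04)x - (1.80e-04)(0.168) = 0. x = 5.4098e-03. Percent = (5.4098e-03/0.168) × 100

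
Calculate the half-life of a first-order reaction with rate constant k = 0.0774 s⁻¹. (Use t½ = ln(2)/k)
8.96 s

t½ = ln(2)/k = 0.6931/0.0774 = 8.96 s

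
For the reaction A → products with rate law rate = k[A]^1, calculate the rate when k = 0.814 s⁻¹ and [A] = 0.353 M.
0.2873 M/s

rate = k·[A]^1 = 0.814·(0.353)^1 = 0.814·0.353 = 0.2873 M/s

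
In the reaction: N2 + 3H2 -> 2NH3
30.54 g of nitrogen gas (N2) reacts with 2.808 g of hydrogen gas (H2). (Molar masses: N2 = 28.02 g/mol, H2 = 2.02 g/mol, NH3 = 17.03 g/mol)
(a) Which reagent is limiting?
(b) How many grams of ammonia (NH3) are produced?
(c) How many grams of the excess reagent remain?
(a) H2, (b) 15.78 g, (c) 17.56 g

Moles of N2 = 30.54 g ÷ 28.02 g/mol = 1.08994 mol
Moles of H2 = 2.808 g ÷ 2.02 g/mol = 1.3901 mol
Moles ÷ coefficient: N2: 1.08994/1 = 1.09, H2: 1.3901/3 = 0.4634
(a) H2 has the smaller value, so H2 is the limiting reagent.
(b) Moles of NH3 = 1.3901 mol H2 × (2/3) = 0.926733 mol; mass = 0.926733 mol × 17.03 g/mol = 15.78 g
(c) N2 consumed = 1.3901 × (1/3) = 0.463366 mol; remaining = 1.08994 − 0.463366 = 0.626569 mol; mass = 0.626569 mol × 28.02 g/mol = 17.56 g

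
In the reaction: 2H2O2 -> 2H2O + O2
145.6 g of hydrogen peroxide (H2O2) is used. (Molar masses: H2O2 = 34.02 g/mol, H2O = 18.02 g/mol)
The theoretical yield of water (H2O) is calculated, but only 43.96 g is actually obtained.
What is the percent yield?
Moles of H2O2 = 145.6 g ÷ 34.02 g/mol = 4.27984 mol
Mole ratio: 2 mol H2O / 2 mol H2O2
Moles of H2O = 4.27984 × (2/2) = 4.27984 mol
Theoretical yield = 4.27984 mol × 18.02 g/mol = 77.123 g
Actual yield = 43.96 g
Percent yield = (43.96 / 77.123) × 100% = 57.0%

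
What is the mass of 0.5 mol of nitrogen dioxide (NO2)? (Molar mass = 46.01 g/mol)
Mass = 0.5 mol × 46.01 g/mol = 23 g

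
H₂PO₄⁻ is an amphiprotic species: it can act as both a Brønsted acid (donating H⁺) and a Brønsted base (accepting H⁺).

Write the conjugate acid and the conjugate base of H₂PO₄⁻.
Conjugate acid: H₃PO₄, Conjugate base: HPO₄²⁻

As an acid: H₂PO₄⁻ → H⁺ + HPO₄²⁻, so the conjugate base is HPO₄²⁻.
As a base: H₂PO₄⁻ + H⁺ → H₃PO₄, so the conjugate acid is H₃PO₄.

Conjugate acid-base pairs differ by one H⁺. Ka × Kb = Kw for a conjugate pair.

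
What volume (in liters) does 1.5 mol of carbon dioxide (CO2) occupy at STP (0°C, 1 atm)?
At STP, 1 mol of gas occupies 22.4 L
Volume = 1.5 mol × 22.4 L/mol = 33.60 L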